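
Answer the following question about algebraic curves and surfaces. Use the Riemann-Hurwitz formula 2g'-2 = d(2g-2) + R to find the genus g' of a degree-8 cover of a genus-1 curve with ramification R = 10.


Riemann-Hurwitz formula: 2g' - 2 = d(2g - 2) + R
Given: d = 8, g = 1, R = 10
2g' - 2 = 8*(2*1 - 2) + 10
2g' - 2 = 8*0 + 10
2g' - 2 = 0 + 10 = 10
2g' = 12
g' = 6

6


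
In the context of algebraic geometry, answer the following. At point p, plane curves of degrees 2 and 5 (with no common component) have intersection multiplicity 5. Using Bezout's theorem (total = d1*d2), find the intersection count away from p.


By Bezout's theorem, the total intersection number is d1 * d2.
Total = 2 * 5 = 10
Intersection multiplicity at p = 5
Remaining intersections = 10 - 5 = 5

5


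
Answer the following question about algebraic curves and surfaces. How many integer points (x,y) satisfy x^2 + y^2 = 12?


Systematically check integer values of x where x^2 <= 12.
For each valid x, check if 12 - x^2 is a perfect square.
Total integer solutions found: 0

0


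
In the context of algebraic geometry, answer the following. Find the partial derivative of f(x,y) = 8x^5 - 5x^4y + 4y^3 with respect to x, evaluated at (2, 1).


df/dx = 5*8*x^4 + 4*(-5)*x^3*y
At (2,1): 5*8*2^4 + 4*(-5)*2^3*1
= 640 - 160
= 480

480


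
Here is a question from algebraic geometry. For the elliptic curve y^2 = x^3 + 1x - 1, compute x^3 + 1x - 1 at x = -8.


Compute x^3 + 1x - 1 at x = -8:
x^3 = (-8)^3 = -512
1*x = 1*(-8) = -8
Sum: -512 - 8 - 1 = -521

-521


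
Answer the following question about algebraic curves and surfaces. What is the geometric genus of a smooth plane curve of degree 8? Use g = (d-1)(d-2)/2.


Using the genus formula for smooth plane curves:
g = (d-1)(d-2)/2
g = (8-1)(8-2)/2
g = 7*6/2
g = 42/2 = 21

21


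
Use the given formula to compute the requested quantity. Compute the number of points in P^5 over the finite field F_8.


P^5(F_8) has (q^(n+1) - 1)/(q - 1) points.
= 8^5 + 8^4 + 8^3 + 8^2 + 8^1 + 8^0
= 32768 + 4096 + 512 + 64 + 8 + 1
= 37449

37449


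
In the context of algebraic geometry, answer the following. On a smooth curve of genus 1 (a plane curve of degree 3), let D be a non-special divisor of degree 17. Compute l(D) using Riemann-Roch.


First, compute the genus of a smooth plane curve of degree 3:
g = (d-1)(d-2)/2 = (3-1)(3-2)/2 = 1
For a non-special divisor D (i.e., h^1(D) = 0), Riemann-Roch gives:
l(D) = deg(D) - g + 1
Since deg(D) = 17 >= 2g - 1 = 1, D is non-special.
l(D) = 17 - 1 + 1 = 17

17


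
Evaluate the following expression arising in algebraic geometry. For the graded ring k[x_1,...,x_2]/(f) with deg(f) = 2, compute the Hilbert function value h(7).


For R = k[x_1,...,x_n]/(f) with f homogeneous of degree e:
The Hilbert series is (1 - t^e)/(1 - t)^n.
So h(d) = C(d+n-1, n-1) - C(d-e+n-1, n-1) for d >= e.
With n=2, e=2, d=7:
C(7+2-1, 2-1) = C(8, 1) = 8
C(7-2+2-1, 2-1) = C(6, 1) = 6
h(7) = 8 - 6 = 2

2


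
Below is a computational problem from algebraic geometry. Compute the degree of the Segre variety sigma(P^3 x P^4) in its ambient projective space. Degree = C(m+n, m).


The degree of the Segre variety P^3 x P^4 is C(m+n, m).
= C(7, 3)
= 35

35


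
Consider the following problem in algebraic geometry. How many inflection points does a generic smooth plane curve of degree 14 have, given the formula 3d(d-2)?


For a general smooth plane curve C of degree d, the inflection points are
the intersection of C with its Hessian curve, which has degree 3(d-2).
By Bezout, the total intersection number is d * 3(d-2) = 14 * 36 = 504.
For a general curve every flex is ordinary, so each contributes
multiplicity 1 to C·Hess(C), and the number of distinct inflection
points is 3d(d-2).
Inflection points = 3*14*(14-2) = 3*14*12 = 504

504


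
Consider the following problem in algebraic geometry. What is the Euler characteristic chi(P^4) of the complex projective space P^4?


The complex projective space P^4 has one cell in each even real dimension 0, 2, ..., 8.
The cohomology groups are H^{2k}(P^4) = Z for k = 0,...,4, and 0 otherwise.
Euler characteristic = sum of Betti numbers = 1 per even-dimensional cohomology group.
chi(P^4) = 4 + 1 = 5

5


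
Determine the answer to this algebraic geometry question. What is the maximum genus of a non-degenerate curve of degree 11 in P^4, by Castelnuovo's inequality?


Castelnuovo's bound: write d - 1 = m(r-1) + epsilon with 0 <= epsilon < r-1.
d - 1 = 11 - 1 = 10
r - 1 = 4 - 1 = 3
10 = 3*3 + 1, so m = 3, epsilon = 1
pi(d, r) = m(m-1)(r-1)/2 + m*epsilon
= 3*2*3/2 + 3*1
= 18/2 + 3
= 9 + 3 = 12

12


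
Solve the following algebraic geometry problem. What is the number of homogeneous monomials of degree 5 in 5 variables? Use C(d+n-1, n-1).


The number of degree-5 monomials in 5 variables is C(d+n-1, n-1).
= C(5+5-1, 5-1) = C(9, 4)
= 126

126


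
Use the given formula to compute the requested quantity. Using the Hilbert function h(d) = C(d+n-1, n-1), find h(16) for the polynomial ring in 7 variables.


The Hilbert function for the polynomial ring in 7 variables is:
h(d) = C(d+n-1, n-1)
h(16) = C(16+7-1, 7-1) = C(22, 6)
= 22! / (6! * 16!)
= 74613

74613


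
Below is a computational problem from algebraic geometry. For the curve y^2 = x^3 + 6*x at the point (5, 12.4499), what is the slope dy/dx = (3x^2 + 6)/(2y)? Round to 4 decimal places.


Using implicit differentiation of y^2 = x^3 + 6*x:
2y * dy/dx = 3x^2 + 6
dy/dx = (3x^2 + 6)/(2y)
Numerator: 3*5^2 + 6 = 81
Denominator: 2*12.4499 = 24.8998
dy/dx = 81/24.8998 = 3.2530

3.2530


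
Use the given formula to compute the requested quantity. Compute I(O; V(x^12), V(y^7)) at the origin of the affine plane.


The intersection multiplicity of V(x^a) and V(y^b) at the origin is:
I(O; V(x^12), V(y^7)) = dim_k(k[x,y]/(x^12, y^7))
A basis for k[x,y]/(x^12, y^7) is the set of monomials x^i * y^j
where 0 <= i < 12 and 0 <= j < 7.
The number of such monomials is 12 * 7 = 84

84


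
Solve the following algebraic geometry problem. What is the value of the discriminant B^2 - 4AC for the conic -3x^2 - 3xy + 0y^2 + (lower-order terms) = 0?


The discriminant of a conic Ax^2 + Bxy + Cy^2 + ... = 0 is B^2 - 4AC.
B^2 = (-3)^2 = 9
4AC = 4*(-3)*0 = 0
Discriminant = 9 + 0 = 9

9


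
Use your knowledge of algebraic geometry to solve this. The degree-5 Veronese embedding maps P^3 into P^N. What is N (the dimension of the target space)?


The Veronese embedding v_d: P^n -> P^N maps each point to all
degree-d monomials in n+1 homogeneous coordinates.
N = C(n+d, d) - 1
N = C(3+5, 5) - 1
N = C(8, 5) - 1
C(8, 5) = 56
N = 56 - 1 = 55

55


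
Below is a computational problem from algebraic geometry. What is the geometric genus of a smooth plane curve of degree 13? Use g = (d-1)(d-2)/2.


Using the genus formula for smooth plane curves:
g = (d-1)(d-2)/2
g = (13-1)(13-2)/2
g = 12*11/2
g = 132/2 = 66

66


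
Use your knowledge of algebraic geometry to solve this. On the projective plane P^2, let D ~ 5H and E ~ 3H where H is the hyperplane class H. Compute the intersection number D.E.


Using bilinearity of the intersection pairing on the projective plane P^2:
(aH).(bH) = ab * (H.H)
We have H^2 = 1 (Bezout).
D.E = (5H).(3H) = 5*3*1
= 15*1
= 15

15


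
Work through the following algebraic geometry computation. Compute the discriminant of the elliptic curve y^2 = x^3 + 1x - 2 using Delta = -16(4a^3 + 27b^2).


Compute each component:
4a^3 = 4*1^3 = 4*1 = 4
27b^2 = 27*(-2)^2 = 27*4 = 108
4a^3 + 27b^2 = 4 + 108 = 112
Delta = -16*112 = -1792

-1792


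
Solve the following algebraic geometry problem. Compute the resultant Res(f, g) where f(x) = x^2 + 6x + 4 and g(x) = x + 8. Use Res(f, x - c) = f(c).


For Res(f, x - c), we evaluate f at x = c.
f(-8) = (-8)^2 + 6*(-8) + 4
= 64 - 48 + 4
= 16 + 4 = 20
Res(f, g) = 20

20


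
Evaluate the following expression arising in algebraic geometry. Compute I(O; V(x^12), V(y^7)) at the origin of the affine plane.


The intersection multiplicity of V(x^a) and V(y^b) at the origin is:
I(O; V(x^12), V(y^7)) = dim_k(k[x,y]/(x^12, y^7))
A basis for k[x,y]/(x^12, y^7) is the set of monomials x^i * y^j
where 0 <= i < 12 and 0 <= j < 7.
The number of such monomials is 12 * 7 = 84

84


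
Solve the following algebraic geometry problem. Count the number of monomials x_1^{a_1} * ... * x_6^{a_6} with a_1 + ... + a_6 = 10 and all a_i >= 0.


The number of degree-10 monomials in 6 variables is C(d+n-1, n-1).
= C(10+6-1, 6-1) = C(15, 5)
= 3003

3003


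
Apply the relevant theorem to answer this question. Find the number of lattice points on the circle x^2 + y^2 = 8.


Systematically check integer values of x where x^2 <= 8.
For each valid x, check if 8 - x^2 is a perfect square.
x=2: 8 - 4 = 4, sqrt = 2 (valid)
Total integer solutions found: 4

4


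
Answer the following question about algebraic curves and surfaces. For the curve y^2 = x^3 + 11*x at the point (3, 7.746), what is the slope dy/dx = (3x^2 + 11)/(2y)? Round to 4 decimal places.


Using implicit differentiation of y^2 = x^3 + 11*x:
2y * dy/dx = 3x^2 + 11
dy/dx = (3x^2 + 11)/(2y)
Numerator: 3*3^2 + 11 = 38
Denominator: 2*7.746 = 15.492
dy/dx = 38/15.492 = 2.4529

2.4529


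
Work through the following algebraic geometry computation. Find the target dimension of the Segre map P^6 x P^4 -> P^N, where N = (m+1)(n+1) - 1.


The Segre embedding maps P^m x P^n into P^N via
all products of coordinates from each factor.
N = (m+1)(n+1) - 1
N = (6+1)(4+1) - 1
N = 7*5 - 1
N = 35 - 1 = 34

34


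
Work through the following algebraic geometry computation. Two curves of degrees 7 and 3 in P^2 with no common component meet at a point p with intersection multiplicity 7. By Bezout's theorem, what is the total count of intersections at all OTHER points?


By Bezout's theorem, the total intersection number is d1 * d2.
Total = 7 * 3 = 21
Intersection multiplicity at p = 7
Remaining intersections = 21 - 7 = 14

14


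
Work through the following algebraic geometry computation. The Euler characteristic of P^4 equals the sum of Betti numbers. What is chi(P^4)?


The complex projective space P^4 has one cell in each even real dimension 0, 2, ..., 8.
The cohomology groups are H^{2k}(P^4) = Z for k = 0,...,4, and 0 otherwise.
Euler characteristic = sum of Betti numbers = 1 per even-dimensional cohomology group.
chi(P^4) = 4 + 1 = 5

5


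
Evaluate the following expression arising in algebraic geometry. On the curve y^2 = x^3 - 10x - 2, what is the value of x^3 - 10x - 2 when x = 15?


Compute x^3 - 10x - 2 at x = 15:
x^3 = 15^3 = 3375
(-10)*x = (-10)*15 = -150
Sum: 3375 - 150 - 2 = 3223

3223


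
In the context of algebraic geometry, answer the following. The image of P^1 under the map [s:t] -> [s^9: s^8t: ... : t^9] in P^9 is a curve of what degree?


The rational normal curve in P^9 is the image of P^1 under the 9-uple Veronese.
A general hyperplane in P^9 pulls back to a degree-9 form on P^1, which has 9 zeros,
so the curve meets a general hyperplane in 9 points. Degree = 9.

9


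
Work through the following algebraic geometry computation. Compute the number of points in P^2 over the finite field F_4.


P^2(F_4) has (q^(n+1) - 1)/(q - 1) points.
= 4^2 + 4^1 + 4^0
= 16 + 4 + 1
= 21

21


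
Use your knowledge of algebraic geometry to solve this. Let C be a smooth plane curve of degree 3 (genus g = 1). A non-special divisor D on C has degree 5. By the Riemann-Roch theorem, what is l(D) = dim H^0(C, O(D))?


First, compute the genus of a smooth plane curve of degree 3:
g = (d-1)(d-2)/2 = (3-1)(3-2)/2 = 1
For a non-special divisor D (i.e., h^1(D) = 0), Riemann-Roch gives:
l(D) = deg(D) - g + 1
Since deg(D) = 5 >= 2g - 1 = 1, D is non-special.
l(D) = 5 - 1 + 1 = 5

5


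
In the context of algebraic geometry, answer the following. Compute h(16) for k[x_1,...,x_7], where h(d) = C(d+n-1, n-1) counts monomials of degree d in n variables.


The Hilbert function for the polynomial ring in 7 variables is:
h(d) = C(d+n-1, n-1)
h(16) = C(16+7-1, 7-1) = C(22, 6)
= 22! / (6! * 16!)
= 74613

74613


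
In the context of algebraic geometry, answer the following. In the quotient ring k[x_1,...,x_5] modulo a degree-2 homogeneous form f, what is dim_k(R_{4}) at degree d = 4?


For R = k[x_1,...,x_n]/(f) with f homogeneous of degree e:
The Hilbert series is (1 - t^e)/(1 - t)^n.
So h(d) = C(d+n-1, n-1) - C(d-e+n-1, n-1) for d >= e.
With n=5, e=2, d=4:
C(4+5-1, 5-1) = C(8, 4) = 70
C(4-2+5-1, 5-1) = C(6, 4) = 15
h(4) = 70 - 15 = 55

55


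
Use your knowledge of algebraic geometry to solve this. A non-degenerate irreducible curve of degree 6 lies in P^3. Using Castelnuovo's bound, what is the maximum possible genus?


Castelnuovo's bound: write d - 1 = m(r-1) + epsilon with 0 <= epsilon < r-1.
d - 1 = 6 - 1 = 5
r - 1 = 3 - 1 = 2
5 = 2*2 + 1, so m = 2, epsilon = 1
pi(d, r) = m(m-1)(r-1)/2 + m*epsilon
= 2*1*2/2 + 2*1
= 4/2 + 2
= 2 + 2 = 4

4


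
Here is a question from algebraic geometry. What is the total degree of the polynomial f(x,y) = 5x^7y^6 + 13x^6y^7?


Examine each term for its total degree (sum of exponents).
  Term '5x^7y^6' has total degree 7+6 = 13.
  Term '13x^6y^7' has total degree 6+7 = 13.
The maximum total degree among all terms is 13.

13


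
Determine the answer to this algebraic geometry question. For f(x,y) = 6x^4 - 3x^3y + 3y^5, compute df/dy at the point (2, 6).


df/dy = (-3)*x^3 + 5*3*y^4
At (2,6): (-3)*2^3 + 5*3*6^4
= -24 + 19440
= 19416

19416


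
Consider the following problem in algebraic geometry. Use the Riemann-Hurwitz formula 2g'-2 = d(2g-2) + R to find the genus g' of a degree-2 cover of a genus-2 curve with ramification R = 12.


Riemann-Hurwitz formula: 2g' - 2 = d(2g - 2) + R
Given: d = 2, g = 2, R = 12
2g' - 2 = 2*(2*2 - 2) + 12
2g' - 2 = 2*2 + 12
2g' - 2 = 4 + 12 = 16
2g' = 18
g' = 9

9


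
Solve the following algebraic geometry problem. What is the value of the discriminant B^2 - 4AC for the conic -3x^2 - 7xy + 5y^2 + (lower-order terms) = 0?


The discriminant of a conic Ax^2 + Bxy + Cy^2 + ... = 0 is B^2 - 4AC.
B^2 = (-7)^2 = 49
4AC = 4*(-3)*5 = -60
Discriminant = 49 + 60 = 109

109


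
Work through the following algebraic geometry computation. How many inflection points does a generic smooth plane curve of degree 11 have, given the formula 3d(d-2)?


For a general smooth plane curve C of degree d, the inflection points are
the intersection of C with its Hessian curve, which has degree 3(d-2).
By Bezout, the total intersection number is d * 3(d-2) = 11 * 27 = 297.
For a general curve every flex is ordinary, so each contributes
multiplicity 1 to C·Hess(C), and the number of distinct inflection
points is 3d(d-2).
Inflection points = 3*11*(11-2) = 3*11*9 = 297

297


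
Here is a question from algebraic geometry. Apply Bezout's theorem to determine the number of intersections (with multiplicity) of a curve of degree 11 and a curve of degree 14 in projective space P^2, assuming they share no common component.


Bezout's theorem states the intersection count equals the product of degrees.
Intersection count = 11 * 14 = 154

154


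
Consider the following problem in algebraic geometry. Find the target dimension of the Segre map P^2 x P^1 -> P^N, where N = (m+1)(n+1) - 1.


The Segre embedding maps P^m x P^n into P^N via
all products of coordinates from each factor.
N = (m+1)(n+1) - 1
N = (2+1)(1+1) - 1
N = 3*2 - 1
N = 6 - 1 = 5

5


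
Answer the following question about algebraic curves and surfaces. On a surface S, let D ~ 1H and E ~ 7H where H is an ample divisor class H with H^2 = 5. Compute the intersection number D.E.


Using bilinearity of the intersection pairing on a surface S:
(aH).(bH) = ab * (H.H)
We have H^2 = 5.
D.E = (1H).(7H) = 1*7*5
= 7*5
= 35

35


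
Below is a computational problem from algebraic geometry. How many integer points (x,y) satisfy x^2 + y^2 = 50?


Systematically check integer values of x where x^2 <= 50.
For each valid x, check if 50 - x^2 is a perfect square.
x=1: 50 - 1 = 49, sqrt = 7 (valid)
x=5: 50 - 25 = 25, sqrt = 5 (valid)
x=7: 50 - 49 = 1, sqrt = 1 (valid)
Total integer solutions found: 12

12


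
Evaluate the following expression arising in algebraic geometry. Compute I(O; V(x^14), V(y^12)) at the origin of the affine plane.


The intersection multiplicity of V(x^a) and V(y^b) at the origin is:
I(O; V(x^14), V(y^12)) = dim_k(k[x,y]/(x^14, y^12))
A basis for k[x,y]/(x^14, y^12) is the set of monomials x^i * y^j
where 0 <= i < 14 and 0 <= j < 12.
The number of such monomials is 14 * 12 = 168

168


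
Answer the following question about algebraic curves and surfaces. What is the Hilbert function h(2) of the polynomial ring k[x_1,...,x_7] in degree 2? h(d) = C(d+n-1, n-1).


The Hilbert function for the polynomial ring in 7 variables is:
h(d) = C(d+n-1, n-1)
h(2) = C(2+7-1, 7-1) = C(8, 6)
= 8! / (6! * 2!)
= 28

28


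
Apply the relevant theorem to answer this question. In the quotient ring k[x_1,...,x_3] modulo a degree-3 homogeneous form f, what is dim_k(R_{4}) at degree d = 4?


For R = k[x_1,...,x_n]/(f) with f homogeneous of degree e:
The Hilbert series is (1 - t^e)/(1 - t)^n.
So h(d) = C(d+n-1, n-1) - C(d-e+n-1, n-1) for d >= e.
With n=3, e=3, d=4:
C(4+3-1, 3-1) = C(6, 2) = 15
C(4-3+3-1, 3-1) = C(3, 2) = 3
h(4) = 15 - 3 = 12

12


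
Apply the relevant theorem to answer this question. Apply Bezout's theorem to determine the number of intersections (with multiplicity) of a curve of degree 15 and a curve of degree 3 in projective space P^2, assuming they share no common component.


Bezout's theorem states the intersection count equals the product of degrees.
Intersection count = 15 * 3 = 45

45


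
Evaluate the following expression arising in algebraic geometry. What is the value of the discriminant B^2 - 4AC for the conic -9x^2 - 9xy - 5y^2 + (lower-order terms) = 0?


The discriminant of a conic Ax^2 + Bxy + Cy^2 + ... = 0 is B^2 - 4AC.
B^2 = (-9)^2 = 81
4AC = 4*(-9)*(-5) = 180
Discriminant = 81 - 180 = -99

-99


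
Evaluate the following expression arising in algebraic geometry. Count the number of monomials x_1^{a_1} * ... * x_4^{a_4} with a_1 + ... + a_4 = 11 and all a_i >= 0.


The number of degree-11 monomials in 4 variables is C(d+n-1, n-1).
= C(11+4-1, 4-1) = C(14, 3)
= 364

364


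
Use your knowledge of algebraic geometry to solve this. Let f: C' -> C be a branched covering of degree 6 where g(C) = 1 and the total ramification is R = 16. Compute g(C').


Riemann-Hurwitz formula: 2g' - 2 = d(2g - 2) + R
Given: d = 6, g = 1, R = 16
2g' - 2 = 6*(2*1 - 2) + 16
2g' - 2 = 6*0 + 16
2g' - 2 = 0 + 16 = 16
2g' = 18
g' = 9

9


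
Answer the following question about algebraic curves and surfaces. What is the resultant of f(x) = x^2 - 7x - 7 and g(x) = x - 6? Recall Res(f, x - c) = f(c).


For Res(f, x - c), we evaluate f at x = c.
f(6) = 6^2 - 7*6 - 7
= 36 - 42 - 7
= -6 - 7 = -13
Res(f, g) = -13

-13


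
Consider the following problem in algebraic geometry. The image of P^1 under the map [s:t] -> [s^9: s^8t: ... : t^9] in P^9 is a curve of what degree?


The rational normal curve in P^9 is the image of P^1 under the 9-uple Veronese.
A general hyperplane in P^9 pulls back to a degree-9 form on P^1, which has 9 zeros,
so the curve meets a general hyperplane in 9 points. Degree = 9.

9


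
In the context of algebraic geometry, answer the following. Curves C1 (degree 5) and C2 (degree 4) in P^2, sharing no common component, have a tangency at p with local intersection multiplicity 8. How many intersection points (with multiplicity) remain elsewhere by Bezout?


By Bezout's theorem, the total intersection number is d1 * d2.
Total = 5 * 4 = 20
Intersection multiplicity at p = 8
Remaining intersections = 20 - 8 = 12

12


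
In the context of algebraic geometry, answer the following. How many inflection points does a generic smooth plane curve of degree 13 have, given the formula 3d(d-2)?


For a general smooth plane curve C of degree d, the inflection points are
the intersection of C with its Hessian curve, which has degree 3(d-2).
By Bezout, the total intersection number is d * 3(d-2) = 13 * 33 = 429.
For a general curve every flex is ordinary, so each contributes
multiplicity 1 to C·Hess(C), and the number of distinct inflection
points is 3d(d-2).
Inflection points = 3*13*(13-2) = 3*13*11 = 429

429


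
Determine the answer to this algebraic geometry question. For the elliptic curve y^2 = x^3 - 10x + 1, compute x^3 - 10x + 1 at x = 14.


Compute x^3 - 10x + 1 at x = 14:
x^3 = 14^3 = 2744
(-10)*x = (-10)*14 = -140
Sum: 2744 - 140 + 1 = 2605

2605


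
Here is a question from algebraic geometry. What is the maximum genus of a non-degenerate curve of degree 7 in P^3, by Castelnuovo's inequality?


Castelnuovo's bound: write d - 1 = m(r-1) + epsilon with 0 <= epsilon < r-1.
d - 1 = 7 - 1 = 6
r - 1 = 3 - 1 = 2
6 = 3*2 + 0, so m = 3, epsilon = 0
pi(d, r) = m(m-1)(r-1)/2 + m*epsilon
= 3*2*2/2 + 3*0
= 12/2 + 0
= 6 + 0 = 6

6


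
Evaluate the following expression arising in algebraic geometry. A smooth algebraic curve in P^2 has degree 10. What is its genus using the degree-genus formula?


Using the genus formula for smooth plane curves:
g = (d-1)(d-2)/2
g = (10-1)(10-2)/2
g = 9*8/2
g = 72/2 = 36

36


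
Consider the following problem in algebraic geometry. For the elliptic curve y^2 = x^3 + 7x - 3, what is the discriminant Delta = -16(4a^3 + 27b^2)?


Compute each component:
4a^3 = 4*7^3 = 4*343 = 1372
27b^2 = 27*(-3)^2 = 27*9 = 243
4a^3 + 27b^2 = 1372 + 243 = 1615
Delta = -16*1615 = -25840

-25840


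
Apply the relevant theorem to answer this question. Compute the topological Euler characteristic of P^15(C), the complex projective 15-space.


The complex projective space P^15 has one cell in each even real dimension 0, 2, ..., 30.
The cohomology groups are H^{2k}(P^15) = Z for k = 0,...,15, and 0 otherwise.
Euler characteristic = sum of Betti numbers = 1 per even-dimensional cohomology group.
chi(P^15) = 15 + 1 = 16

16


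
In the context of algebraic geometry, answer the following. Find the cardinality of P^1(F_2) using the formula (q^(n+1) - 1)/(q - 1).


P^1(F_2) has (q^(n+1) - 1)/(q - 1) points.
= 2^1 + 2^0
= 2 + 1
= 3

3


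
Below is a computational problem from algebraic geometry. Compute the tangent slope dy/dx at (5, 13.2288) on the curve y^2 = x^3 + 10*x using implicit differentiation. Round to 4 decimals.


Using implicit differentiation of y^2 = x^3 + 10*x:
2y * dy/dx = 3x^2 + 10
dy/dx = (3x^2 + 10)/(2y)
Numerator: 3*5^2 + 10 = 85
Denominator: 2*13.2288 = 26.4576
dy/dx = 85/26.4576 = 3.2127

3.2127


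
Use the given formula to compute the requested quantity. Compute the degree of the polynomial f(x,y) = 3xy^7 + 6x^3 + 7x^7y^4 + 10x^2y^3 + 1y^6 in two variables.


Examine each term for its total degree (sum of exponents).
  Term '3xy^7' has total degree 1+7 = 8.
  Term '6x^3' has total degree 3+0 = 3.
  Term '7x^7y^4' has total degree 7+4 = 11.
  Term '10x^2y^3' has total degree 2+3 = 5.
  Term '1y^6' has total degree 0+6 = 6.
The maximum total degree among all terms is 11.

11


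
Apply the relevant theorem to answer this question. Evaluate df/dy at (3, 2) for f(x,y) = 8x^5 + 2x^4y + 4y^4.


df/dy = 2*x^4 + 4*4*y^3
At (3,2): 2*3^4 + 4*4*2^3
= 162 + 128
= 290

290


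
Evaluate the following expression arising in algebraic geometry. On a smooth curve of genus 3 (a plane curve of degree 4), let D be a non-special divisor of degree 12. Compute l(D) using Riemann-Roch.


First, compute the genus of a smooth plane curve of degree 4:
g = (d-1)(d-2)/2 = (4-1)(4-2)/2 = 3
For a non-special divisor D (i.e., h^1(D) = 0), Riemann-Roch gives:
l(D) = deg(D) - g + 1
Since deg(D) = 12 >= 2g - 1 = 5, D is non-special.
l(D) = 12 - 3 + 1 = 10

10


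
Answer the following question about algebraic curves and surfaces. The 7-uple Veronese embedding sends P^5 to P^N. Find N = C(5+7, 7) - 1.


The Veronese embedding v_d: P^n -> P^N maps each point to all
degree-d monomials in n+1 homogeneous coordinates.
N = C(n+d, d) - 1
N = C(5+7, 7) - 1
N = C(12, 7) - 1
C(12, 7) = 792
N = 792 - 1 = 791

791


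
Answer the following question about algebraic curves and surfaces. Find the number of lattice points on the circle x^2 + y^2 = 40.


Systematically check integer values of x where x^2 <= 40.
For each valid x, check if 40 - x^2 is a perfect square.
x=2: 40 - 4 = 36, sqrt = 6 (valid)
x=6: 40 - 36 = 4, sqrt = 2 (valid)
Total integer solutions found: 8

8


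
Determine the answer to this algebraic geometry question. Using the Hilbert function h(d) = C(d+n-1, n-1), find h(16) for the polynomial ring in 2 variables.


The Hilbert function for the polynomial ring in 2 variables is:
h(d) = C(d+n-1, n-1)
h(16) = C(16+2-1, 2-1) = C(17, 1)
= 17! / (1! * 16!)
= 17

17


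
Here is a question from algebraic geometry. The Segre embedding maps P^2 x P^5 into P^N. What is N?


The Segre embedding maps P^m x P^n into P^N via
all products of coordinates from each factor.
N = (m+1)(n+1) - 1
N = (2+1)(5+1) - 1
N = 3*6 - 1
N = 18 - 1 = 17

17


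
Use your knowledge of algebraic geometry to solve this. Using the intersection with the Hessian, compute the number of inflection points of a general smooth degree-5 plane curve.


For a general smooth plane curve C of degree d, the inflection points are
the intersection of C with its Hessian curve, which has degree 3(d-2).
By Bezout, the total intersection number is d * 3(d-2) = 5 * 9 = 45.
For a general curve every flex is ordinary, so each contributes
multiplicity 1 to C·Hess(C), and the number of distinct inflection
points is 3d(d-2).
Inflection points = 3*5*(5-2) = 3*5*3 = 45

45


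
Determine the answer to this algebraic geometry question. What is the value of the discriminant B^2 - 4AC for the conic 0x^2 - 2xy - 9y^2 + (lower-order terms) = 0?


The discriminant of a conic Ax^2 + Bxy + Cy^2 + ... = 0 is B^2 - 4AC.
B^2 = (-2)^2 = 4
4AC = 4*0*(-9) = 0
Discriminant = 4 + 0 = 4

4


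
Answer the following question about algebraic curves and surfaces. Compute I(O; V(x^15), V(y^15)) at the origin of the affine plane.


The intersection multiplicity of V(x^a) and V(y^b) at the origin is:
I(O; V(x^15), V(y^15)) = dim_k(k[x,y]/(x^15, y^15))
A basis for k[x,y]/(x^15, y^15) is the set of monomials x^i * y^j
where 0 <= i < 15 and 0 <= j < 15.
The number of such monomials is 15 * 15 = 225

225


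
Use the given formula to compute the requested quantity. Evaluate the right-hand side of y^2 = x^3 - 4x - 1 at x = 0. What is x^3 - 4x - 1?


Compute x^3 - 4x - 1 at x = 0:
x^3 = 0^3 = 0
(-4)*x = (-4)*0 = 0
Sum: 0 + 0 - 1 = -1

-1


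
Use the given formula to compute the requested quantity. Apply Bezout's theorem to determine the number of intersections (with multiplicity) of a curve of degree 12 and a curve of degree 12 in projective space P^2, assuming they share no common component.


Bezout's theorem states the intersection count equals the product of degrees.
Intersection count = 12 * 12 = 144

144


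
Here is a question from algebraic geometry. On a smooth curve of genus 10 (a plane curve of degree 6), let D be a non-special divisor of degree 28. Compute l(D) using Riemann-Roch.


First, compute the genus of a smooth plane curve of degree 6:
g = (d-1)(d-2)/2 = (6-1)(6-2)/2 = 10
For a non-special divisor D (i.e., h^1(D) = 0), Riemann-Roch gives:
l(D) = deg(D) - g + 1
Since deg(D) = 28 >= 2g - 1 = 19, D is non-special.
l(D) = 28 - 10 + 1 = 19

19


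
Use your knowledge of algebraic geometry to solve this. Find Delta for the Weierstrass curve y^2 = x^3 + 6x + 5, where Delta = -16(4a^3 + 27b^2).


Compute each component:
4a^3 = 4*6^3 = 4*216 = 864
27b^2 = 27*5^2 = 27*25 = 675
4a^3 + 27b^2 = 864 + 675 = 1539
Delta = -16*1539 = -24624

-24624


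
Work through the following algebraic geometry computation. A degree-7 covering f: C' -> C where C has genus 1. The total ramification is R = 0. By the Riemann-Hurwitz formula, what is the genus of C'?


Riemann-Hurwitz formula: 2g' - 2 = d(2g - 2) + R
Given: d = 7, g = 1, R = 0
2g' - 2 = 7*(2*1 - 2) + 0
2g' - 2 = 7*0 + 0
2g' - 2 = 0 + 0 = 0
2g' = 2
g' = 1

1


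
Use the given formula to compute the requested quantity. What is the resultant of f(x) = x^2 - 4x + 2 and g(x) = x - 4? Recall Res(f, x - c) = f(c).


For Res(f, x - c), we evaluate f at x = c.
f(4) = 4^2 - 4*4 + 2
= 16 - 16 + 2
= 0 + 2 = 2
Res(f, g) = 2

2


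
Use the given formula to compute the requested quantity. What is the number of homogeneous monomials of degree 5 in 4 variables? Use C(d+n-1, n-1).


The number of degree-5 monomials in 4 variables is C(d+n-1, n-1).
= C(5+4-1, 4-1) = C(8, 3)
= 56

56


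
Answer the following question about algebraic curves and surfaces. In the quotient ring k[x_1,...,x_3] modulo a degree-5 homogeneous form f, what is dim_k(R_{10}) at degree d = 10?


For R = k[x_1,...,x_n]/(f) with f homogeneous of degree e:
The Hilbert series is (1 - t^e)/(1 - t)^n.
So h(d) = C(d+n-1, n-1) - C(d-e+n-1, n-1) for d >= e.
With n=3, e=5, d=10:
C(10+3-1, 3-1) = C(12, 2) = 66
C(10-5+3-1, 3-1) = C(7, 2) = 21
h(10) = 66 - 21 = 45

45


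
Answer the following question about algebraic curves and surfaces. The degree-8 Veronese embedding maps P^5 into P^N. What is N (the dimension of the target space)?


The Veronese embedding v_d: P^n -> P^N maps each point to all
degree-d monomials in n+1 homogeneous coordinates.
N = C(n+d, d) - 1
N = C(5+8, 8) - 1
N = C(13, 8) - 1
C(13, 8) = 1287
N = 1287 - 1 = 1286

1286


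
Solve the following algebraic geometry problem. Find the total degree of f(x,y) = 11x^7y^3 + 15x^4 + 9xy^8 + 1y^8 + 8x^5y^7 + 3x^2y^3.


Examine each term for its total degree (sum of exponents).
  Term '11x^7y^3' has total degree 7+3 = 10.
  Term '15x^4' has total degree 4+0 = 4.
  Term '9xy^8' has total degree 1+8 = 9.
  Term '1y^8' has total degree 0+8 = 8.
  Term '8x^5y^7' has total degree 5+7 = 12.
  Term '3x^2y^3' has total degree 2+3 = 5.
The maximum total degree among all terms is 12.

12


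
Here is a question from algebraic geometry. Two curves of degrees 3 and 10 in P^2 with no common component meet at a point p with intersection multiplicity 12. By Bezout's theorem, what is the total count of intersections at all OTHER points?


By Bezout's theorem, the total intersection number is d1 * d2.
Total = 3 * 10 = 30
Intersection multiplicity at p = 12
Remaining intersections = 30 - 12 = 18

18


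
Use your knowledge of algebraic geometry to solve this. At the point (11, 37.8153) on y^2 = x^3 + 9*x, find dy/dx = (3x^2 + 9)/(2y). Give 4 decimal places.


Using implicit differentiation of y^2 = x^3 + 9*x:
2y * dy/dx = 3x^2 + 9
dy/dx = (3x^2 + 9)/(2y)
Numerator: 3*11^2 + 9 = 372
Denominator: 2*37.8153 = 75.6306
dy/dx = 372/75.6306 = 4.9186

4.9186


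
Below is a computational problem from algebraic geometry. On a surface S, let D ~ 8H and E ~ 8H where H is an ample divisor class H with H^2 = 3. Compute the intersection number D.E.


Using bilinearity of the intersection pairing on a surface S:
(aH).(bH) = ab * (H.H)
We have H^2 = 3.
D.E = (8H).(8H) = 8*8*3
= 64*3
= 192

192


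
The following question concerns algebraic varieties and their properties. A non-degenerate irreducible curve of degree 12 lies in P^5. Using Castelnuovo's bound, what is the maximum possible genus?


Castelnuovo's bound: write d - 1 = m(r-1) + epsilon with 0 <= epsilon < r-1.
d - 1 = 12 - 1 = 11
r - 1 = 5 - 1 = 4
11 = 2*4 + 3, so m = 2, epsilon = 3
pi(d, r) = m(m-1)(r-1)/2 + m*epsilon
= 2*1*4/2 + 2*3
= 8/2 + 6
= 4 + 6 = 10

10


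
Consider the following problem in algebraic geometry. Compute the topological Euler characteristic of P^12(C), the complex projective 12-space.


The complex projective space P^12 has one cell in each even real dimension 0, 2, ..., 24.
The cohomology groups are H^{2k}(P^12) = Z for k = 0,...,12, and 0 otherwise.
Euler characteristic = sum of Betti numbers = 1 per even-dimensional cohomology group.
chi(P^12) = 12 + 1 = 13

13


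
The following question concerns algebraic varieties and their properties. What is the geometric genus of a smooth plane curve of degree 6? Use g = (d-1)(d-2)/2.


Using the genus formula for smooth plane curves:
g = (d-1)(d-2)/2
g = (6-1)(6-2)/2
g = 5*4/2
g = 20/2 = 10

10


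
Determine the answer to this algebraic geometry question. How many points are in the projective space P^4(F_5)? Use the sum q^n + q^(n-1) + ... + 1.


P^4(F_5) has (q^(n+1) - 1)/(q - 1) points.
= 5^4 + 5^3 + 5^2 + 5^1 + 5^0
= 625 + 125 + 25 + 5 + 1
= 781

781


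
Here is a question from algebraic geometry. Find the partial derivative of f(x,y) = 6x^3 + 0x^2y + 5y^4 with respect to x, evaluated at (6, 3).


df/dx = 3*6*x^2 + 2*0*x^1*y
At (6,3): 3*6*6^2 + 2*0*6^1*3
= 648 + 0
= 648

648


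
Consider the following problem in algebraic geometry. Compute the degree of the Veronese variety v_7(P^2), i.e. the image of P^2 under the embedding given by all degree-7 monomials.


The Veronese variety v_7(P^2) has degree d^r.
d^r = 7^2 = 49

49


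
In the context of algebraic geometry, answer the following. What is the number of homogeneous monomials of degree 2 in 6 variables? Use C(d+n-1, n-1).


The number of degree-2 monomials in 6 variables is C(d+n-1, n-1).
= C(2+6-1, 6-1) = C(7, 5)
= 21

21


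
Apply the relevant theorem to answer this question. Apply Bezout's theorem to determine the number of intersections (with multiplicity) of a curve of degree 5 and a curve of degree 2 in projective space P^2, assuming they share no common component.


Bezout's theorem states the intersection count equals the product of degrees.
Intersection count = 5 * 2 = 10

10


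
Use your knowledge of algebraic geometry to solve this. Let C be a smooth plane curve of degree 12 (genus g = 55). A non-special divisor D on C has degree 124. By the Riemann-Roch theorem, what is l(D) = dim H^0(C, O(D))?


First, compute the genus of a smooth plane curve of degree 12:
g = (d-1)(d-2)/2 = (12-1)(12-2)/2 = 55
For a non-special divisor D (i.e., h^1(D) = 0), Riemann-Roch gives:
l(D) = deg(D) - g + 1
Since deg(D) = 124 >= 2g - 1 = 109, D is non-special.
l(D) = 124 - 55 + 1 = 70

70


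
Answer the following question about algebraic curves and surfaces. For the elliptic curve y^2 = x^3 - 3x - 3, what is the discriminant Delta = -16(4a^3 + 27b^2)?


Compute each component:
4a^3 = 4*(-3)^3 = 4*(-27) = -108
27b^2 = 27*(-3)^2 = 27*9 = 243
4a^3 + 27b^2 = -108 + 243 = 135
Delta = -16*135 = -2160

-2160


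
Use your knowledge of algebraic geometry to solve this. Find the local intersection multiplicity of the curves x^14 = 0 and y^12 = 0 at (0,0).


The intersection multiplicity of V(x^a) and V(y^b) at the origin is:
I(O; V(x^14), V(y^12)) = dim_k(k[x,y]/(x^14, y^12))
A basis for k[x,y]/(x^14, y^12) is the set of monomials x^i * y^j
where 0 <= i < 14 and 0 <= j < 12.
The number of such monomials is 14 * 12 = 168

168


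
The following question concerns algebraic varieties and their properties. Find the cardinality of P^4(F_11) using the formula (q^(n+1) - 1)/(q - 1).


P^4(F_11) has (q^(n+1) - 1)/(q - 1) points.
= 11^4 + 11^3 + 11^2 + 11^1 + 11^0
= 14641 + 1331 + 121 + 11 + 1
= 16105

16105


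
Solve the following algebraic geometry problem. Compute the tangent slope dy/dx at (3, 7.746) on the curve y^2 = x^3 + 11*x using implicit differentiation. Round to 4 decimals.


Using implicit differentiation of y^2 = x^3 + 11*x:
2y * dy/dx = 3x^2 + 11
dy/dx = (3x^2 + 11)/(2y)
Numerator: 3*3^2 + 11 = 38
Denominator: 2*7.746 = 15.492
dy/dx = 38/15.492 = 2.4529

2.4529


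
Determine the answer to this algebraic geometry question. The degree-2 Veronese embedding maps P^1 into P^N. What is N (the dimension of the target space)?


The Veronese embedding v_d: P^n -> P^N maps each point to all
degree-d monomials in n+1 homogeneous coordinates.
N = C(n+d, d) - 1
N = C(1+2, 2) - 1
N = C(3, 2) - 1
C(3, 2) = 3
N = 3 - 1 = 2

2


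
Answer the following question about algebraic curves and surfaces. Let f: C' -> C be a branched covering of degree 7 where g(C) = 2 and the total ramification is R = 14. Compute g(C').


Riemann-Hurwitz formula: 2g' - 2 = d(2g - 2) + R
Given: d = 7, g = 2, R = 14
2g' - 2 = 7*(2*2 - 2) + 14
2g' - 2 = 7*2 + 14
2g' - 2 = 14 + 14 = 28
2g' = 30
g' = 15

15


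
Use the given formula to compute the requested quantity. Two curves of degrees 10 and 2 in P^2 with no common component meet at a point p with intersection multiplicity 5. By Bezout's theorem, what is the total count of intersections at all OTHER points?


By Bezout's theorem, the total intersection number is d1 * d2.
Total = 10 * 2 = 20
Intersection multiplicity at p = 5
Remaining intersections = 20 - 5 = 15

15


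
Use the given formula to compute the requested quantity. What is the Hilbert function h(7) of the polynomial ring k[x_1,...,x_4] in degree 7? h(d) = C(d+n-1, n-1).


The Hilbert function for the polynomial ring in 4 variables is:
h(d) = C(d+n-1, n-1)
h(7) = C(7+4-1, 4-1) = C(10, 3)
= 10! / (3! * 7!)
= 120

120


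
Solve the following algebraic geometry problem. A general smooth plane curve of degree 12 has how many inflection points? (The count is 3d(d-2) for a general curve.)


For a general smooth plane curve C of degree d, the inflection points are
the intersection of C with its Hessian curve, which has degree 3(d-2).
By Bezout, the total intersection number is d * 3(d-2) = 12 * 30 = 360.
For a general curve every flex is ordinary, so each contributes
multiplicity 1 to C·Hess(C), and the number of distinct inflection
points is 3d(d-2).
Inflection points = 3*12*(12-2) = 3*12*10 = 360

360


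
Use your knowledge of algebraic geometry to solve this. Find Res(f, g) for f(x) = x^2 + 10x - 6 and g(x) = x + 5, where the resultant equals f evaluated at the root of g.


For Res(f, x - c), we evaluate f at x = c.
f(-5) = (-5)^2 + 10*(-5) - 6
= 25 - 50 - 6
= -25 - 6 = -31
Res(f, g) = -31

-31


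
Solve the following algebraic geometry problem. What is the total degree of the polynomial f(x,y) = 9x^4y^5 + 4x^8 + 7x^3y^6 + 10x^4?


Examine each term for its total degree (sum of exponents).
  Term '9x^4y^5' has total degree 4+5 = 9.
  Term '4x^8' has total degree 8+0 = 8.
  Term '7x^3y^6' has total degree 3+6 = 9.
  Term '10x^4' has total degree 4+0 = 4.
The maximum total degree among all terms is 9.

9


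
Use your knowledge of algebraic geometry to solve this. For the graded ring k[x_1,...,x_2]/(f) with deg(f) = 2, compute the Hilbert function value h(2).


For R = k[x_1,...,x_n]/(f) with f homogeneous of degree e:
The Hilbert series is (1 - t^e)/(1 - t)^n.
So h(d) = C(d+n-1, n-1) - C(d-e+n-1, n-1) for d >= e.
With n=2, e=2, d=2:
C(2+2-1, 2-1) = C(3, 1) = 3
C(2-2+2-1, 2-1) = C(1, 1) = 1
h(2) = 3 - 1 = 2

2


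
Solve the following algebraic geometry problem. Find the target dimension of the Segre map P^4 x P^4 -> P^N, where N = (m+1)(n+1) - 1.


The Segre embedding maps P^m x P^n into P^N via
all products of coordinates from each factor.
N = (m+1)(n+1) - 1
N = (4+1)(4+1) - 1
N = 5*5 - 1
N = 25 - 1 = 24

24


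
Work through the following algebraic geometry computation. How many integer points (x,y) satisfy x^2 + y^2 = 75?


Systematically check integer values of x where x^2 <= 75.
For each valid x, check if 75 - x^2 is a perfect square.
Total integer solutions found: 0

0


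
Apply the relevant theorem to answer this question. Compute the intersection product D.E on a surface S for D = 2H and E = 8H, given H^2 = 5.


Using bilinearity of the intersection pairing on a surface S:
(aH).(bH) = ab * (H.H)
We have H^2 = 5.
D.E = (2H).(8H) = 2*8*5
= 16*5
= 80

80


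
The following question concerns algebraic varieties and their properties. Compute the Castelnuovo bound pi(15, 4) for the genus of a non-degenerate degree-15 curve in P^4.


Castelnuovo's bound: write d - 1 = m(r-1) + epsilon with 0 <= epsilon < r-1.
d - 1 = 15 - 1 = 14
r - 1 = 4 - 1 = 3
14 = 4*3 + 2, so m = 4, epsilon = 2
pi(d, r) = m(m-1)(r-1)/2 + m*epsilon
= 4*3*3/2 + 4*2
= 36/2 + 8
= 18 + 8 = 26

26
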